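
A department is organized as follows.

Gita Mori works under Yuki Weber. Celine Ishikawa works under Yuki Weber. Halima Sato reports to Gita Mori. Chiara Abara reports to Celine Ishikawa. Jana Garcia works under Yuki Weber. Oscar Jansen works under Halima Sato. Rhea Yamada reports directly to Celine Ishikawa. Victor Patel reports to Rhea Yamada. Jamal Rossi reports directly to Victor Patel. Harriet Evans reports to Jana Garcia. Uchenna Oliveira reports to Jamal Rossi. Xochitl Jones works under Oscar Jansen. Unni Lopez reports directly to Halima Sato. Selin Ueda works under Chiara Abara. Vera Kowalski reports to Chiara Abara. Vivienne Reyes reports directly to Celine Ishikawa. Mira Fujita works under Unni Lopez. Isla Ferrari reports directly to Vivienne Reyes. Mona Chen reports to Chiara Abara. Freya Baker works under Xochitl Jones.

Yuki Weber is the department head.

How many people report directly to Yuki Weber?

3

Yuki Weber directly manages Gita Mori, Celine Ishikawa, Jana Garcia. That is 3 direct reports.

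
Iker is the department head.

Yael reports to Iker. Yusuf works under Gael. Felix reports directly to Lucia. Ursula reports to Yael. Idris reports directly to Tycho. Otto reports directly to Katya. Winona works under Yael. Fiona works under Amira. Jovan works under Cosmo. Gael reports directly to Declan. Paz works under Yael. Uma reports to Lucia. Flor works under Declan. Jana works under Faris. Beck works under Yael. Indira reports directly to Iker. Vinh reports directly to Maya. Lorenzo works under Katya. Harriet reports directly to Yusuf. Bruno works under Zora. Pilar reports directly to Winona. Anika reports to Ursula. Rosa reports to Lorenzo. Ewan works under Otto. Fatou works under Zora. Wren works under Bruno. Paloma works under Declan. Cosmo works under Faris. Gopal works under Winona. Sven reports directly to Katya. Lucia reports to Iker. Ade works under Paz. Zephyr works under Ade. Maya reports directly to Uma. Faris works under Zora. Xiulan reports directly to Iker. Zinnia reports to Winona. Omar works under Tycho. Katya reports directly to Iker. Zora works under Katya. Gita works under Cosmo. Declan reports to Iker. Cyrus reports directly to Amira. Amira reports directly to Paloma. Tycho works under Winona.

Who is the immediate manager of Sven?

Katya

Sven reports directly to Katya.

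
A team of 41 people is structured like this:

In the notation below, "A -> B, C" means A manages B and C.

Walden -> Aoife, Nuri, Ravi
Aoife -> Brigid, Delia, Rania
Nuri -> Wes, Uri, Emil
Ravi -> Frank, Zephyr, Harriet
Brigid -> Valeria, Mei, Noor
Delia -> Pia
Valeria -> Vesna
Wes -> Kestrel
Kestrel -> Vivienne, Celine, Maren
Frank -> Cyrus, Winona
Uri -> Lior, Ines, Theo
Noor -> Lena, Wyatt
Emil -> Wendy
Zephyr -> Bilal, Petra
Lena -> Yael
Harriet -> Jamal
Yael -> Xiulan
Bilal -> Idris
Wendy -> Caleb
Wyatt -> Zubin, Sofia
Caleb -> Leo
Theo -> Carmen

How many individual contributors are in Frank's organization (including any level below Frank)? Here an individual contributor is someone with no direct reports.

2

The people in Frank's organization with no one reporting to them are Winona, Cyrus. That is 2.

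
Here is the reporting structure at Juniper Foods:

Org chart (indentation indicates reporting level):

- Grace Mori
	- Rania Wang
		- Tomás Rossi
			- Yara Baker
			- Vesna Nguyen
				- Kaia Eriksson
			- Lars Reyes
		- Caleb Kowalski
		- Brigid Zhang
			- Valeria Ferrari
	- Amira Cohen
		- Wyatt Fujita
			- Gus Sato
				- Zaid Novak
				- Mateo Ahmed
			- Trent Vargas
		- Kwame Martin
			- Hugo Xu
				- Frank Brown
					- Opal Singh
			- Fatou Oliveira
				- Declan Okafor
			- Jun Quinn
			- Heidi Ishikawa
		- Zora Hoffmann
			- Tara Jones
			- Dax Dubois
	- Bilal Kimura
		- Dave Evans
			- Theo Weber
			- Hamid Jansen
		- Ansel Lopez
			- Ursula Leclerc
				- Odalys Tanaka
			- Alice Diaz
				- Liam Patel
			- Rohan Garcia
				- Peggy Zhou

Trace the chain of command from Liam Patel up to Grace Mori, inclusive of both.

Liam Patel -> Alice Diaz -> Ansel Lopez -> Bilal Kimura -> Grace Mori

Liam Patel reports to Alice Diaz. Alice Diaz reports to Ansel Lopez. Ansel Lopez reports to Bilal Kimura. Bilal Kimura reports to Grace Mori. Grace Mori is at the top.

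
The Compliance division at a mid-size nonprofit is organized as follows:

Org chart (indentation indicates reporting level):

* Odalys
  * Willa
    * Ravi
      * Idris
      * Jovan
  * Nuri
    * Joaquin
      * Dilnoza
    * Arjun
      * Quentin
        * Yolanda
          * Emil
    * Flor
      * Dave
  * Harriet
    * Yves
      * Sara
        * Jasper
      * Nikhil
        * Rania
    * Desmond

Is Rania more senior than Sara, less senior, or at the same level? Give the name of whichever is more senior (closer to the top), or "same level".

Sara

Rania is 4 levels below Odalys; Sara is 3. Sara is higher.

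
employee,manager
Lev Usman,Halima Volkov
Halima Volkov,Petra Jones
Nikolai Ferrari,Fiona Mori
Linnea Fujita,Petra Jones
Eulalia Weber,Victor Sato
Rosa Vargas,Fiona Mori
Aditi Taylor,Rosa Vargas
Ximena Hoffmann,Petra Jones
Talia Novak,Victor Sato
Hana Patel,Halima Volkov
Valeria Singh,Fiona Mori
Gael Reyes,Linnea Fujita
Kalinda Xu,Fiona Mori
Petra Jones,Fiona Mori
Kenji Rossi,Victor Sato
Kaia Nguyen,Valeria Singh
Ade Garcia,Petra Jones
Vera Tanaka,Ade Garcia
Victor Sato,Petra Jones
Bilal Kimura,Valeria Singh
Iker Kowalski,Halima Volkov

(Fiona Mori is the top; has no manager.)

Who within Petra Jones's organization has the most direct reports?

Direct-report counts within Petra Jones's organization: Petra Jones has 5; Linnea Fujita has 1; Ade Garcia has 1; Victor Sato has 3; Halima Volkov has 3. The largest is 5, held by Petra Jones.

Petra Jones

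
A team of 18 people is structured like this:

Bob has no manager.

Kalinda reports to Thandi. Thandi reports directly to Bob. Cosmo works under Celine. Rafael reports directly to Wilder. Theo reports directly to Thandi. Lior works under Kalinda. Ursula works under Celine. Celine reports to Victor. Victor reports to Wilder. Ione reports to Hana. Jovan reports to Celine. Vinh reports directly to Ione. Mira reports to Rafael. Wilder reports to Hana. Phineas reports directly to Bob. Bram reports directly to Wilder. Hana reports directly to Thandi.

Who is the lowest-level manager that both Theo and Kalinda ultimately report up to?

Theo's chain of managers is Thandi, Bob. Kalinda's chain of managers is Thandi, Bob. The first manager that appears in both chains is Thandi.

Thandi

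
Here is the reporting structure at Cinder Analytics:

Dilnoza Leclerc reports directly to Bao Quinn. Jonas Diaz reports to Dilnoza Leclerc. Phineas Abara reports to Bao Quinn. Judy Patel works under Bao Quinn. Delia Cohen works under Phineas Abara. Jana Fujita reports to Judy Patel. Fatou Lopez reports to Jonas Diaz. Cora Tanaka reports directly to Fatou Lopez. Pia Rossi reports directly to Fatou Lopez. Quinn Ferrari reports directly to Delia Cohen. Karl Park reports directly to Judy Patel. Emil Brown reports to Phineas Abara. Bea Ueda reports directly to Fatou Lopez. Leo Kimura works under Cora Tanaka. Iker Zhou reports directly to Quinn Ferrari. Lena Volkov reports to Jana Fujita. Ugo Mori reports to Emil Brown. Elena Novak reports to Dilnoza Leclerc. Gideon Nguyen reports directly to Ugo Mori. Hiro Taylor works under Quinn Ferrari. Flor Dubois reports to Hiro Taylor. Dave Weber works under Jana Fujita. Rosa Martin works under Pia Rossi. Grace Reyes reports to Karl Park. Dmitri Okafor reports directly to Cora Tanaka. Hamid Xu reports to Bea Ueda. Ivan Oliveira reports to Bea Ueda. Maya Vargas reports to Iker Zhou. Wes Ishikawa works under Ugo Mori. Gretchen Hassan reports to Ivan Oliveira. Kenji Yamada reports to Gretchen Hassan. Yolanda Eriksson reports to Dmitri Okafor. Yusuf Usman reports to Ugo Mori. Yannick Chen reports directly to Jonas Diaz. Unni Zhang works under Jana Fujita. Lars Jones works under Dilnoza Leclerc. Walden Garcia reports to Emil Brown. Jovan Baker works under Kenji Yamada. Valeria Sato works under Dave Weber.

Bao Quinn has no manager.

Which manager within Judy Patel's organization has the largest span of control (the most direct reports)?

Jana Fujita

Direct-report counts within Judy Patel's organization: Judy Patel has 2; Karl Park has 1; Jana Fujita has 3; Dave Weber has 1. The largest is 3, held by Jana Fujita.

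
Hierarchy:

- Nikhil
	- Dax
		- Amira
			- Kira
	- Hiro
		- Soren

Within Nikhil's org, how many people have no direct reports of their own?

2

The people in Nikhil's organization with no one reporting to them are Soren, Kira. That is 2.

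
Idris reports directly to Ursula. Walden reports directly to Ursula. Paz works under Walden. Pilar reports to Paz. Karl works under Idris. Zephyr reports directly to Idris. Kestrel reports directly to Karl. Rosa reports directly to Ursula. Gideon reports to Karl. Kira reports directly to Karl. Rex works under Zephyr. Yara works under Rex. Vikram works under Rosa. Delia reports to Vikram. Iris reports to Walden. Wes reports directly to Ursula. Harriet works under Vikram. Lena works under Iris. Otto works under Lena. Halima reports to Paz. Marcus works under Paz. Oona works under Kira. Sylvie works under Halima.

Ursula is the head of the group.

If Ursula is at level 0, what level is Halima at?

Chain from Halima up to Ursula: Halima → Paz → Walden → Ursula. That is 3 steps up, so Halima is 3 levels below Ursula.

3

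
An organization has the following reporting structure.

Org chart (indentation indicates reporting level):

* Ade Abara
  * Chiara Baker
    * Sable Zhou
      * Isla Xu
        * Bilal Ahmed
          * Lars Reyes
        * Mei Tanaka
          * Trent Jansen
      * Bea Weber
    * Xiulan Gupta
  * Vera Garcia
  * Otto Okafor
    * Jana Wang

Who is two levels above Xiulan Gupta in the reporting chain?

Ade Abara

Xiulan Gupta reports to Chiara Baker, and Chiara Baker reports to Ade Abara. So Xiulan Gupta's skip-level manager is Ade Abara.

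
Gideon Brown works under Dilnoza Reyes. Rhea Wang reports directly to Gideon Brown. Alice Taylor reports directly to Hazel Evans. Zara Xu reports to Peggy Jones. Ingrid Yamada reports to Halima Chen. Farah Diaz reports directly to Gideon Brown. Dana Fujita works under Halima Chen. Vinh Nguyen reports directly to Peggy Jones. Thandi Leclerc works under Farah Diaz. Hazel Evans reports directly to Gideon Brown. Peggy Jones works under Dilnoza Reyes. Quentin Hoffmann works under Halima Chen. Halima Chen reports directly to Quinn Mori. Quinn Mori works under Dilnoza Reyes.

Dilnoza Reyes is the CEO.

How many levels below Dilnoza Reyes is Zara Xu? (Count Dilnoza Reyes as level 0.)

Chain from Zara Xu up to Dilnoza Reyes: Zara Xu → Peggy Jones → Dilnoza Reyes. That is 2 steps up, so Zara Xu is 2 levels below Dilnoza Reyes.

2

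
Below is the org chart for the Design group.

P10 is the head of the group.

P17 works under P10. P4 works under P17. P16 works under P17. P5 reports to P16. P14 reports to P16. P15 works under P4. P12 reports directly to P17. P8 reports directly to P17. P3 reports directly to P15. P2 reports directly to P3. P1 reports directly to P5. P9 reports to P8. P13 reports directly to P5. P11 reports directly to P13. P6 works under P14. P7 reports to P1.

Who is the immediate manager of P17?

P10

P17 reports directly to P10.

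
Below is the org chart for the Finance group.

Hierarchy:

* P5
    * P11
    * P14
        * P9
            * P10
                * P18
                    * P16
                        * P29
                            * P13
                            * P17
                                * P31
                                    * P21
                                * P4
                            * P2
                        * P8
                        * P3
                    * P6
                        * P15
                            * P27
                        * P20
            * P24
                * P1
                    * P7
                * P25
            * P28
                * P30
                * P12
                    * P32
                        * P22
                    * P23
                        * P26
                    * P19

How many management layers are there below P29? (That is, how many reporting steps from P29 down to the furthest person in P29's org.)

3

The longest chain under P29 runs P29 → P17 → P31 → P21, which is 3 levels below P29.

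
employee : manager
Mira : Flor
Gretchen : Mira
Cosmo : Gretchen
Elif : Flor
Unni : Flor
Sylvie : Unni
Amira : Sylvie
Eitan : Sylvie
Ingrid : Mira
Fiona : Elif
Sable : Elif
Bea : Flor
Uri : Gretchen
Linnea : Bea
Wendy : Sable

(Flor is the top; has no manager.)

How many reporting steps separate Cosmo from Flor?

Chain from Cosmo up to Flor: Cosmo → Gretchen → Mira → Flor. That is 3 steps up, so Cosmo is 3 levels below Flor.

3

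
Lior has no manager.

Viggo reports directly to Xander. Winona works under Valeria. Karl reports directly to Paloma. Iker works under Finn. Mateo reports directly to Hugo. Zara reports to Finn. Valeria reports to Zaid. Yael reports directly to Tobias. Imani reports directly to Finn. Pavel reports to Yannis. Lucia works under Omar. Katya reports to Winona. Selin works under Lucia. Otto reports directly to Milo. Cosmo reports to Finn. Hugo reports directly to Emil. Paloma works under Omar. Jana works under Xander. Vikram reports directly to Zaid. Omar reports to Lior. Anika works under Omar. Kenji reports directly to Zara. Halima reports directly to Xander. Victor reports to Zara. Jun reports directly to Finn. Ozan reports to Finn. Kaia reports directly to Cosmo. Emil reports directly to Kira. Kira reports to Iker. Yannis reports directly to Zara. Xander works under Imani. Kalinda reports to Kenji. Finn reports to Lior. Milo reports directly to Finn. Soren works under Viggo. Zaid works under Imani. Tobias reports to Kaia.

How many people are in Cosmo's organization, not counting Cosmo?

3

Cosmo directly manages Kaia. Under Kaia: Tobias, Yael (2). That's 3 in total.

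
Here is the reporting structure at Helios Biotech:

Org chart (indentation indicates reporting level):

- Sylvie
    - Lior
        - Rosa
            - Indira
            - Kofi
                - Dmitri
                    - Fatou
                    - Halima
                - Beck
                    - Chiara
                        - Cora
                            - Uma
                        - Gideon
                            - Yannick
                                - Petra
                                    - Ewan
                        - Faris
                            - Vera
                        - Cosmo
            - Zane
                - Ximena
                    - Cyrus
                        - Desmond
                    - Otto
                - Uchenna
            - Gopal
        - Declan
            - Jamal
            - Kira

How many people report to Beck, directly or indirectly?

10

Beck directly manages Chiara. Under Chiara: Cosmo, Faris, Vera, Gideon, Yannick, Petra, Ewan, Cora, Uma (9). That's 10 in total.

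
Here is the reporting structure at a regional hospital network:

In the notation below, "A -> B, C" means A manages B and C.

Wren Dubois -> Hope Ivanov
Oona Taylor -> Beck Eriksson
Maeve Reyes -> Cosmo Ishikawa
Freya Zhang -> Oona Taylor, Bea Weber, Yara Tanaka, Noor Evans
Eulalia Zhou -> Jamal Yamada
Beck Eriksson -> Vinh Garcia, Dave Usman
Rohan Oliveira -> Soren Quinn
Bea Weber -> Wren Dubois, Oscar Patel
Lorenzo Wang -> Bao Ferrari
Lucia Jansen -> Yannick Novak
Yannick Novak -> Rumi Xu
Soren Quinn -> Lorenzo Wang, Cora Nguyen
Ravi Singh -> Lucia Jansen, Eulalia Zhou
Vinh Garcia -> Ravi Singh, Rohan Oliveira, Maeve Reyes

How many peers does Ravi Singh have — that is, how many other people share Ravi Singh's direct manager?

2

Ravi Singh reports to Vinh Garcia. Vinh Garcia's other direct reports are Rohan Oliveira, Maeve Reyes — 2 peers.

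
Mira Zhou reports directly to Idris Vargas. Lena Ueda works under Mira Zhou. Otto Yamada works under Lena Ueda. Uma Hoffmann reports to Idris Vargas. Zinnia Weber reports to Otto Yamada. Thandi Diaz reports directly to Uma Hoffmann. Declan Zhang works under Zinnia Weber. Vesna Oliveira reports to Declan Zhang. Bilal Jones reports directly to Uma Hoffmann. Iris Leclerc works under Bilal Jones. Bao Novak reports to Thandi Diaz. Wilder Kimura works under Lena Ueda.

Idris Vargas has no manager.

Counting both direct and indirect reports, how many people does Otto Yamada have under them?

Otto Yamada directly manages Zinnia Weber. Under Zinnia Weber: Declan Zhang, Vesna Oliveira (2). That's 3 in total.

3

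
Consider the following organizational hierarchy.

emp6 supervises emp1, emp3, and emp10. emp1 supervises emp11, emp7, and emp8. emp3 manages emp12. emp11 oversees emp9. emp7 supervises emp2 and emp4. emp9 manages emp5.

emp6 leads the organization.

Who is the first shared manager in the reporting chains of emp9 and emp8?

emp9's chain of managers is emp11, emp1, emp6. emp8's chain of managers is emp1, emp6. The first manager that appears in both chains is emp1.

emp1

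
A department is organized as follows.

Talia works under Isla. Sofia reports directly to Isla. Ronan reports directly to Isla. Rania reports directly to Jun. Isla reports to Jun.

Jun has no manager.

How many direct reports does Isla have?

3

Isla directly manages Sofia, Ronan, Talia. That is 3 direct reports.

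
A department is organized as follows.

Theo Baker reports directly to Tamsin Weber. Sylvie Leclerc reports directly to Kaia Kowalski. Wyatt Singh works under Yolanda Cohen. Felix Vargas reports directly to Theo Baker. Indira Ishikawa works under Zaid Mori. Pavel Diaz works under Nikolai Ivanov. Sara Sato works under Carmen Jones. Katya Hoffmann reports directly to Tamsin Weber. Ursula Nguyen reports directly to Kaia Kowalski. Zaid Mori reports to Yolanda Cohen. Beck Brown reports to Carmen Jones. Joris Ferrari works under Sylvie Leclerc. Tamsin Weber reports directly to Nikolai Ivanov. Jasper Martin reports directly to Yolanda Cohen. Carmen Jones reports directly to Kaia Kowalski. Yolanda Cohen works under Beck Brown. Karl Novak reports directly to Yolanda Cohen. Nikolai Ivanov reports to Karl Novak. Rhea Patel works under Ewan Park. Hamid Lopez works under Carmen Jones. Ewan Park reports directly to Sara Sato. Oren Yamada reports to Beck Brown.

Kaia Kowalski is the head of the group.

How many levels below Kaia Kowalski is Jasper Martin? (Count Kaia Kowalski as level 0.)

Chain from Jasper Martin up to Kaia Kowalski: Jasper Martin → Yolanda Cohen → Beck Brown → Carmen Jones → Kaia Kowalski. That is 4 steps up, so Jasper Martin is 4 levels below Kaia Kowalski.

4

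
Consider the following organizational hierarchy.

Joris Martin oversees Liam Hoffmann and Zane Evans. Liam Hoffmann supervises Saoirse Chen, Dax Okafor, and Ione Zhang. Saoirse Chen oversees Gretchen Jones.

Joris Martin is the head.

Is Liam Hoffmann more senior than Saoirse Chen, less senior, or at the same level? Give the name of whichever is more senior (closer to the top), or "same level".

Liam Hoffmann

Liam Hoffmann is 1 level below Joris Martin; Saoirse Chen is 2. Liam Hoffmann is higher.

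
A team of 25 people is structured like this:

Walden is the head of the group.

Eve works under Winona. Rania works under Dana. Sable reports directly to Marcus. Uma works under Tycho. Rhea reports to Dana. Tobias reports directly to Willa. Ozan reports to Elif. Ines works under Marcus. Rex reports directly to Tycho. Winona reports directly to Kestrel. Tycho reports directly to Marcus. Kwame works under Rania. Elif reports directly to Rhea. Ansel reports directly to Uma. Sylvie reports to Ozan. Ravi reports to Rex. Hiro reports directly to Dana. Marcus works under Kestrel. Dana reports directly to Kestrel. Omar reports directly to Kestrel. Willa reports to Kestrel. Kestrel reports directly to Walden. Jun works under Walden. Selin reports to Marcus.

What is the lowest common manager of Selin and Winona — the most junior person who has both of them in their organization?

Kestrel

Selin's chain of managers is Marcus, Kestrel, Walden. Winona's chain of managers is Kestrel, Walden. The first manager that appears in both chains is Kestrel.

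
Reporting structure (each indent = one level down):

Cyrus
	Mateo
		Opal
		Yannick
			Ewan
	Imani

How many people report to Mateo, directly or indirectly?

Mateo directly manages Opal, Yannick. Opal has no reports. Under Yannick: Ewan (1). So Mateo's organization is 2 direct reports plus everyone under them: 1 + 2 = 3.

3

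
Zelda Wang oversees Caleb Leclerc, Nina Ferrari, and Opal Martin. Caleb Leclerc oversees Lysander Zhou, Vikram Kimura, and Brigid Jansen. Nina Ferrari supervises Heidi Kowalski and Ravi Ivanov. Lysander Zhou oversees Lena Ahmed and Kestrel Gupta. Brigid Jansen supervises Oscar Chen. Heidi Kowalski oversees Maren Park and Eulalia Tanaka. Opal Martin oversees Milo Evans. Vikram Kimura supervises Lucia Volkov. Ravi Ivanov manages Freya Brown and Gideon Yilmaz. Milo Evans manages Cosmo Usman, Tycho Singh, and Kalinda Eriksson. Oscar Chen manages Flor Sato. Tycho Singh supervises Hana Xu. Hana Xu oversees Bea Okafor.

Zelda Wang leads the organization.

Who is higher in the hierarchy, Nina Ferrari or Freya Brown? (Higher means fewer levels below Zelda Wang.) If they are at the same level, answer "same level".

Nina Ferrari is 1 level below Zelda Wang; Freya Brown is 3. Nina Ferrari is higher.

Nina Ferrari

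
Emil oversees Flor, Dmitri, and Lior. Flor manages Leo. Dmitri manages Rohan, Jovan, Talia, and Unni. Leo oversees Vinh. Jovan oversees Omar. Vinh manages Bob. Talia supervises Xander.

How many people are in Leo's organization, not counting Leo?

Leo directly manages Vinh. Under Vinh: Bob (1). That's 2 in total.

2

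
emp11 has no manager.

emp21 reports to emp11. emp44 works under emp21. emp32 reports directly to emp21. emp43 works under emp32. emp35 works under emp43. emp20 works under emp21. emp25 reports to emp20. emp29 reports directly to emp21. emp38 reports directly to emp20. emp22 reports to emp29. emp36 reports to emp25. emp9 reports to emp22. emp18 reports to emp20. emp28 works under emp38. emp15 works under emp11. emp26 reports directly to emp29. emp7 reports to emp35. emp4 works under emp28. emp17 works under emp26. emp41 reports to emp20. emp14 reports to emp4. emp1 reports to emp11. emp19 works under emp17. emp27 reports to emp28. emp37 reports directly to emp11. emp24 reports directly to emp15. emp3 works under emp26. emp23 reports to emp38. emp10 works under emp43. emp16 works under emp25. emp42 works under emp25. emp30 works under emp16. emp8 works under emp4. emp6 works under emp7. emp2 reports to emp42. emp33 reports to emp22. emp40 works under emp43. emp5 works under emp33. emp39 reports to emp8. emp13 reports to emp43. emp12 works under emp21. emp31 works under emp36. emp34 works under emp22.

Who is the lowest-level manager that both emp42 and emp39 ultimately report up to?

emp42's chain of managers is emp25, emp20, emp21, emp11. emp39's chain of managers is emp8, emp4, emp28, emp38, emp20, emp21, emp11. The first manager that appears in both chains is emp20.

emp20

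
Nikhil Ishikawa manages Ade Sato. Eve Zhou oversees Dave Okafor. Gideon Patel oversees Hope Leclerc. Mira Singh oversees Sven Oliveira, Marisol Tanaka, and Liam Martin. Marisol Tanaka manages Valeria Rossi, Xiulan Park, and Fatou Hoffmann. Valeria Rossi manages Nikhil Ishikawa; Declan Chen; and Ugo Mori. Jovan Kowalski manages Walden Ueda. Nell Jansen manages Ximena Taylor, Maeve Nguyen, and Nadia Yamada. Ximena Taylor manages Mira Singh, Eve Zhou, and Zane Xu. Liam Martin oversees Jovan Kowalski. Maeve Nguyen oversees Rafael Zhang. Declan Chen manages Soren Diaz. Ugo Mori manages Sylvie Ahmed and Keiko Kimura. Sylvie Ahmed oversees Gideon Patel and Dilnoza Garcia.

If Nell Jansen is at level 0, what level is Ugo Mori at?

5

Chain from Ugo Mori up to Nell Jansen: Ugo Mori → Valeria Rossi → Marisol Tanaka → Mira Singh → Ximena Taylor → Nell Jansen. That is 5 steps up, so Ugo Mori is 5 levels below Nell Jansen.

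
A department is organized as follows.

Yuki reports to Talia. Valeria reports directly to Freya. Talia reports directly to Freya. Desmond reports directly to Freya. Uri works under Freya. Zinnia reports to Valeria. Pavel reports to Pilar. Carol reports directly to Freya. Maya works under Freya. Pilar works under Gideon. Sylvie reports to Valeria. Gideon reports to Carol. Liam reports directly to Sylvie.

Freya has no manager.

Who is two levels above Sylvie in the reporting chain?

Freya

Sylvie reports to Valeria, and Valeria reports to Freya. So Sylvie's skip-level manager is Freya.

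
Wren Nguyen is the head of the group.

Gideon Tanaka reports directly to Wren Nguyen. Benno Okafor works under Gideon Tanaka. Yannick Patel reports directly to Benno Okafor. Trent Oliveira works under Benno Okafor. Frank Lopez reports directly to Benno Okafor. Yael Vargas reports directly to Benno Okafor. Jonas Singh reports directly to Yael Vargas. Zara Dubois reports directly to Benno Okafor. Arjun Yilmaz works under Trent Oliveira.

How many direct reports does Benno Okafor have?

Benno Okafor directly manages Yannick Patel, Trent Oliveira, Frank Lopez, Yael Vargas, Zara Dubois. That is 5 direct reports.

5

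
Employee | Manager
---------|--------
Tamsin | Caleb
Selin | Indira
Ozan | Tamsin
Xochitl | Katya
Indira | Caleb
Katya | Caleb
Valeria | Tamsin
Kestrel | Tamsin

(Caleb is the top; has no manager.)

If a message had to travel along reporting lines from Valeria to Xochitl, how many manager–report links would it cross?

4

Valeria is 2 levels below Caleb, and Xochitl is 2 levels below Caleb (their lowest common manager). The shortest path runs up from Valeria to Caleb and back down to Xochitl: 2 + 2 = 4 links.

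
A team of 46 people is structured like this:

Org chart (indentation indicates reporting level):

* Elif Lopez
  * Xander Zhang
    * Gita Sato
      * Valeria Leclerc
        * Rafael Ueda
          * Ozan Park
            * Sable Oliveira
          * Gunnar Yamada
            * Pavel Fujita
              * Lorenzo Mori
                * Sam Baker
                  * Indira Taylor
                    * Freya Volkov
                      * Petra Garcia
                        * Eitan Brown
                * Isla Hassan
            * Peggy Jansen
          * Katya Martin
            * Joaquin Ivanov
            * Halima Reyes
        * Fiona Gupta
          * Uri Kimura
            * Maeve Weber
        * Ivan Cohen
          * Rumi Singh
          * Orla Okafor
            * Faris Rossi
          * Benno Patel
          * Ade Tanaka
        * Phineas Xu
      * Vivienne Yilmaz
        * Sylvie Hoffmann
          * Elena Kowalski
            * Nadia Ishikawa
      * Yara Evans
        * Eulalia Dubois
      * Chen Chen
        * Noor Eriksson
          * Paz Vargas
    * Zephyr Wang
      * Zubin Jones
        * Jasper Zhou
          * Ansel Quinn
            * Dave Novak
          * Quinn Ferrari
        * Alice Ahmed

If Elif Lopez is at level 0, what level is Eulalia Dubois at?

Chain from Eulalia Dubois up to Elif Lopez: Eulalia Dubois → Yara Evans → Gita Sato → Xander Zhang → Elif Lopez. That is 4 steps up, so Eulalia Dubois is 4 levels below Elif Lopez.

4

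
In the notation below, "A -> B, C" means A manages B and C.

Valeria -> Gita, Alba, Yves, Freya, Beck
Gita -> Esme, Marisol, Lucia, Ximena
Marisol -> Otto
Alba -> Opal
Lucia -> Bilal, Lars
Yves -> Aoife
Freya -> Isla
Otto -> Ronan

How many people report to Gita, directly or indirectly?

8

Gita directly manages Esme, Marisol, Lucia, Ximena. Esme has no reports. Under Marisol: Otto, Ronan (2). Under Lucia: Lars, Bilal (2). Ximena has no reports. So Gita's organization is 4 direct reports plus everyone under them: 1 + 3 + 3 + 1 = 8.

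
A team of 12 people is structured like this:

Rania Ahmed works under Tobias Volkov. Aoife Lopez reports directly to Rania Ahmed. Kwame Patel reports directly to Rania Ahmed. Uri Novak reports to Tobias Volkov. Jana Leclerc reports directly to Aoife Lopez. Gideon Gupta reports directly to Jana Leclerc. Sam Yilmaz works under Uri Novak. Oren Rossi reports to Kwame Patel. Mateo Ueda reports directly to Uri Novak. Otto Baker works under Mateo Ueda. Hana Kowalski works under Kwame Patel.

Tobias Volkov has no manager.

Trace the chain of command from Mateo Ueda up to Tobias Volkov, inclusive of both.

Mateo Ueda -> Uri Novak -> Tobias Volkov

Mateo Ueda reports to Uri Novak. Uri Novak reports to Tobias Volkov. Tobias Volkov is at the top.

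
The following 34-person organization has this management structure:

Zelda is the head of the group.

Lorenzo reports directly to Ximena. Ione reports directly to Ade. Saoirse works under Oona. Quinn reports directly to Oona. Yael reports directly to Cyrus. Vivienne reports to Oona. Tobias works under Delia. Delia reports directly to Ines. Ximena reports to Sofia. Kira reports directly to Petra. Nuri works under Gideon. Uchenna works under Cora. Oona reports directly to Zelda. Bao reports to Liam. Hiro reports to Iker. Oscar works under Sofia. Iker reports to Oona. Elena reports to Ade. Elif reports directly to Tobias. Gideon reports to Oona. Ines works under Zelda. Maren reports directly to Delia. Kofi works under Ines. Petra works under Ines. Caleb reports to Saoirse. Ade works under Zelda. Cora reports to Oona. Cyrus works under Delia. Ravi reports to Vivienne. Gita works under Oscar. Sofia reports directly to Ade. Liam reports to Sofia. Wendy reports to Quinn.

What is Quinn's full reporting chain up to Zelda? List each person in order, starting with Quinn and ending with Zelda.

Quinn -> Oona -> Zelda

Quinn reports to Oona. Oona reports to Zelda. Zelda is at the top.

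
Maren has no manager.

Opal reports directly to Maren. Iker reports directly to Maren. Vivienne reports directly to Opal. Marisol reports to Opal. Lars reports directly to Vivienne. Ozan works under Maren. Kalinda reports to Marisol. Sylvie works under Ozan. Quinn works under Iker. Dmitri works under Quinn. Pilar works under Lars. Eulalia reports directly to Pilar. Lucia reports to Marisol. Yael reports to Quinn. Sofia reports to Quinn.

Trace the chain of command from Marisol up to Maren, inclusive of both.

Marisol -> Opal -> Maren

Marisol reports to Opal. Opal reports to Maren. Maren is at the top.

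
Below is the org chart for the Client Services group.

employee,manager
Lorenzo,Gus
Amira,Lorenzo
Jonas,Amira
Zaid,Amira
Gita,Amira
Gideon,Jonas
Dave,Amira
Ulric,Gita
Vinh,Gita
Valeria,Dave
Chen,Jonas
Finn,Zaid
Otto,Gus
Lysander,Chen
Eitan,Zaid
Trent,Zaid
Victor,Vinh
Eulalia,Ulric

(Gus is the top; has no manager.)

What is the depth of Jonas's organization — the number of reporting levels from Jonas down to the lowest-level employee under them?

2

The longest chain under Jonas runs Jonas → Chen → Lysander, which is 2 levels below Jonas.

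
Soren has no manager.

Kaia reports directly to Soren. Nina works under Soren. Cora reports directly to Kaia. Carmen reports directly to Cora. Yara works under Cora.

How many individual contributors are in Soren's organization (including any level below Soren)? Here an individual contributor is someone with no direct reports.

3

The people in Soren's organization with no one reporting to them are Nina, Yara, Carmen. That is 3.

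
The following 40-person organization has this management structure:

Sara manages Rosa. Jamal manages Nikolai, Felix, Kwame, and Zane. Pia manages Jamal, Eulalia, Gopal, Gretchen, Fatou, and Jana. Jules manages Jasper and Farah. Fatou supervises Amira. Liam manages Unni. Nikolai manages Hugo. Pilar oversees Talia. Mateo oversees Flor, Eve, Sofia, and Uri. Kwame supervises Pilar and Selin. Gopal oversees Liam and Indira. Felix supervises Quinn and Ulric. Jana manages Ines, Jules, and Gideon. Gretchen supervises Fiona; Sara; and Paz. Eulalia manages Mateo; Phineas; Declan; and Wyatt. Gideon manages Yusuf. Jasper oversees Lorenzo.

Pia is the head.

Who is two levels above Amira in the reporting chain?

Amira reports to Fatou, and Fatou reports to Pia. So Amira's skip-level manager is Pia.

Pia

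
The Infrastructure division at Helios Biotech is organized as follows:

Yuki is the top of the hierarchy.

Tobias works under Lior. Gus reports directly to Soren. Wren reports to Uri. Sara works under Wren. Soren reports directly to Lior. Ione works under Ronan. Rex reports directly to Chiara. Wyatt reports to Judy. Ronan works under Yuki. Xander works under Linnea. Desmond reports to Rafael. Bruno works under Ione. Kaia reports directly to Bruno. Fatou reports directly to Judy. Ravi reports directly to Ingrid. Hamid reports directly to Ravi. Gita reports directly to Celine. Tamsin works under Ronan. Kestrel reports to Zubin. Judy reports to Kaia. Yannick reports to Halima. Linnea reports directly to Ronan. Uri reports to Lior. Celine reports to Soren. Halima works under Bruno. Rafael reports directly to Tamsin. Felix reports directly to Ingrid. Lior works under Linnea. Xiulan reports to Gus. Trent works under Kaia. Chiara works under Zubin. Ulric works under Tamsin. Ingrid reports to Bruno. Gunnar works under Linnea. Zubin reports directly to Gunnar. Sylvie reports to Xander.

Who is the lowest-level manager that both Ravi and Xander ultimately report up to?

Ronan

Ravi's chain of managers is Ingrid, Bruno, Ione, Ronan, Yuki. Xander's chain of managers is Linnea, Ronan, Yuki. The first manager that appears in both chains is Ronan.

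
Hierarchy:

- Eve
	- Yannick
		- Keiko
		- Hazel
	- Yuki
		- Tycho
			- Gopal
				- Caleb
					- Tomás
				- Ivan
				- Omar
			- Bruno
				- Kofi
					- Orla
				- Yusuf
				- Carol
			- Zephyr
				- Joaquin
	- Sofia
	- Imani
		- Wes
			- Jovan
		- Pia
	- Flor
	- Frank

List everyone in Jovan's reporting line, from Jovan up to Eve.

Jovan reports to Wes. Wes reports to Imani. Imani reports to Eve. Eve is at the top.

Jovan -> Wes -> Imani -> Eve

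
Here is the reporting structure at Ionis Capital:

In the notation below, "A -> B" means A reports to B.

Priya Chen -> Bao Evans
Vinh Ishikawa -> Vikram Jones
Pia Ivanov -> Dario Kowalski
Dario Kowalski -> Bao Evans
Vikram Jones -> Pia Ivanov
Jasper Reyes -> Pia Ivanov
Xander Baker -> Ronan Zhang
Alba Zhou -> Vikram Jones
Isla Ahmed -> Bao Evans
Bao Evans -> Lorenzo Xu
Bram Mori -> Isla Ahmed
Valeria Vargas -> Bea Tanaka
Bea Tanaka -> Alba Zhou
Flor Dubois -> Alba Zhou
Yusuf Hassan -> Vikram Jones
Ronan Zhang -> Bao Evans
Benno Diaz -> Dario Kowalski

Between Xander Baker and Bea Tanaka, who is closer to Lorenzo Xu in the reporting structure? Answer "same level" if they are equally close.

Xander Baker is 3 levels below Lorenzo Xu; Bea Tanaka is 6. Xander Baker is higher.

Xander Baker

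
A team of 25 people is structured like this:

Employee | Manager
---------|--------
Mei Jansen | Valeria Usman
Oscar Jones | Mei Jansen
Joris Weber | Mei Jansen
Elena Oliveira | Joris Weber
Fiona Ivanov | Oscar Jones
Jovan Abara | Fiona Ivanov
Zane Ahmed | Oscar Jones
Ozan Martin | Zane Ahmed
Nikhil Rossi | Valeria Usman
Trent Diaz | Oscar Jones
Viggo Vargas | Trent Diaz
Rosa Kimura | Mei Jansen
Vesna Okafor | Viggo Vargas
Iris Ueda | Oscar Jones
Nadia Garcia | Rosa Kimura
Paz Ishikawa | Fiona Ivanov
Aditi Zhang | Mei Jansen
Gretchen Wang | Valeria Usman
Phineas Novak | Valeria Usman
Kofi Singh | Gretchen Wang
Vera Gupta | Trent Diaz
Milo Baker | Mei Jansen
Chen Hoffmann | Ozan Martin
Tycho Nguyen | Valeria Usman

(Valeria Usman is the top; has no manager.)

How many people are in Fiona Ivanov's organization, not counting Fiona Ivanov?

Fiona Ivanov directly manages Jovan Abara, Paz Ishikawa. Jovan Abara has no reports. Paz Ishikawa has no reports. So Fiona Ivanov's organization is 2 direct reports plus everyone under them: 1 + 1 = 2.

2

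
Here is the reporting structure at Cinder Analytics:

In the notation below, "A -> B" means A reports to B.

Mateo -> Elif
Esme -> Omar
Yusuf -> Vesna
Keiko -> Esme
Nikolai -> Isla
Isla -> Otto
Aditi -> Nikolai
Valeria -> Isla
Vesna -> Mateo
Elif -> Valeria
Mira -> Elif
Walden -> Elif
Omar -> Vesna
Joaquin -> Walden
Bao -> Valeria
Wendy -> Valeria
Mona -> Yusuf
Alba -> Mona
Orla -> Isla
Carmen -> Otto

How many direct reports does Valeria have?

Valeria directly manages Elif, Bao, Wendy. That is 3 direct reports.

3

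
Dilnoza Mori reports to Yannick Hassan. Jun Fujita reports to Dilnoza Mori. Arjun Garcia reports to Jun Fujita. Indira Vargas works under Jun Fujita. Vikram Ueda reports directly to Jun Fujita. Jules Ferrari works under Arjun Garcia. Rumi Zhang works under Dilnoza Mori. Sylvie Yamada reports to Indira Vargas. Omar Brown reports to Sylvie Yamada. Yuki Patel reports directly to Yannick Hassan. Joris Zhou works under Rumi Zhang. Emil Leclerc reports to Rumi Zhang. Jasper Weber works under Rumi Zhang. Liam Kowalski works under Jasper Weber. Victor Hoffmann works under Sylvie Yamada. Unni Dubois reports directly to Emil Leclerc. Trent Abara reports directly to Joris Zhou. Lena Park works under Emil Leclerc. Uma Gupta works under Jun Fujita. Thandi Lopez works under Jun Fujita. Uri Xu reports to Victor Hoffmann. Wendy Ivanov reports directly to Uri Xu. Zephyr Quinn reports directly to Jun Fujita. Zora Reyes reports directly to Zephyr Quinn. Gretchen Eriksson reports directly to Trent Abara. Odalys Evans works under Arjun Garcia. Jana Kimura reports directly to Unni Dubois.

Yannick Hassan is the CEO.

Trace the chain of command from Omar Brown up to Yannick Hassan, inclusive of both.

Omar Brown -> Sylvie Yamada -> Indira Vargas -> Jun Fujita -> Dilnoza Mori -> Yannick Hassan

Omar Brown reports to Sylvie Yamada. Sylvie Yamada reports to Indira Vargas. Indira Vargas reports to Jun Fujita. Jun Fujita reports to Dilnoza Mori. Dilnoza Mori reports to Yannick Hassan. Yannick Hassan is at the top.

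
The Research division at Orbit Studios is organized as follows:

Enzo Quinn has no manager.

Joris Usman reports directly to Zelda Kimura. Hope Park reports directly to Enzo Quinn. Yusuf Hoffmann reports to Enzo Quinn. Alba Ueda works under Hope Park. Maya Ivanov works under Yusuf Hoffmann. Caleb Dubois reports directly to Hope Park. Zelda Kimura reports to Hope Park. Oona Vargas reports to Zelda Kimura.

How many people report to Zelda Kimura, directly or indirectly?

2

Zelda Kimura directly manages Joris Usman, Oona Vargas. Joris Usman has no reports. Oona Vargas has no reports. So Zelda Kimura's organization is 2 direct reports plus everyone under them: 1 + 1 = 2.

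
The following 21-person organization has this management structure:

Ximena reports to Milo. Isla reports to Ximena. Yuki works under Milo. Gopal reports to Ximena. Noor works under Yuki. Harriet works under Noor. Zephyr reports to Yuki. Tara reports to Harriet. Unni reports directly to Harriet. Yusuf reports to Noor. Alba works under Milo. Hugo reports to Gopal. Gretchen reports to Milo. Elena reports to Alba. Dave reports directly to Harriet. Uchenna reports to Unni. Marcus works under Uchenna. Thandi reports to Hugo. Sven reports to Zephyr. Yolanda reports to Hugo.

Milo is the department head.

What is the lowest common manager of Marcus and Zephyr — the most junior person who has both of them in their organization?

Yuki

Marcus's chain of managers is Uchenna, Unni, Harriet, Noor, Yuki, Milo. Zephyr's chain of managers is Yuki, Milo. The first manager that appears in both chains is Yuki.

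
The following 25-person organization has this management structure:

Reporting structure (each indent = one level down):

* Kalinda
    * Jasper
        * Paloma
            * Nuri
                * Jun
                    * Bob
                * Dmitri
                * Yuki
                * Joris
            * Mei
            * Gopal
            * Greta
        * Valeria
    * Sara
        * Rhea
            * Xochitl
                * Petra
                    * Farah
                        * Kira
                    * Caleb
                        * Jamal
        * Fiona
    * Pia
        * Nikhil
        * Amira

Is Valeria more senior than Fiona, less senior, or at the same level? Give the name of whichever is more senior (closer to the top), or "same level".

Both Valeria and Fiona are 2 levels below Kalinda.

same level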